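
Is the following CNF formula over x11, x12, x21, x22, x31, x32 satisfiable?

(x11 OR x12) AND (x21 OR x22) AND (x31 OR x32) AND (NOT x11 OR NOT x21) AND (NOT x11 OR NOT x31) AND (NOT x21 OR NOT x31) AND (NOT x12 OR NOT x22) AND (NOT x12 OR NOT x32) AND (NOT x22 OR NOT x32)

Unsatisfiable

Case x11 = true:
The clause (NOT x21) is unit, so x21 = false.
The clause (x22) is unit, so x22 = true.
The clause (NOT x31) is unit, so x31 = false.
The clause (x32) is unit, so x32 = true.
Now (NOT x32) is unsatisfied and unit — conflict.
That branch fails; take x11 = false instead.
The clause (x12) is unit, so x12 = true.
The clause (NOT x22) is unit, so x22 = false.
The clause (x21) is unit, so x21 = true.
The clause (NOT x31) is unit, so x31 = false.
The clause (x32) is unit, so x32 = true.
Now (NOT x32) is unsatisfied and unit — conflict.
Either choice for x11 ends in contradiction.
No assignment satisfies every clause.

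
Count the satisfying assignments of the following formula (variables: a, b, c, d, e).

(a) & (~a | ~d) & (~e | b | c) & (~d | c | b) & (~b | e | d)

5

There are 2^5 = 32 truth assignments over (a, b, c, d, e).
Split on c. With c = 1, the clauses containing c are satisfied and ~c drops from the rest; 3 of the 2^4 = 16 assignments to the other variables satisfy what remains.
With c = 0, by the same count on the reduced clause set, 2 assignments work.
(One model: a=T, b=F, c=F, d=F, e=F.)
Total: 3 + 2 = 5.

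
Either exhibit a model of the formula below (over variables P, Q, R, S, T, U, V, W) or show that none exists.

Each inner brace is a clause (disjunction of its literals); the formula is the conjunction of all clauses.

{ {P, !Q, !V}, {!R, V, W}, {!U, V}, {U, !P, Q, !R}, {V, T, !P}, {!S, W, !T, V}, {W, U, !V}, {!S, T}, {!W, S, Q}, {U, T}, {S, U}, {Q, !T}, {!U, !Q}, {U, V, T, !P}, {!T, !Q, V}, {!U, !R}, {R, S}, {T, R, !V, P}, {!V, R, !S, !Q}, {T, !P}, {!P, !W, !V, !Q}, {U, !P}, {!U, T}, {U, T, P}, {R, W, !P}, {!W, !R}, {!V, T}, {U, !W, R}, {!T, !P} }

Case U = false:
The clause (T) is unit, so T = true.
The clause (S) is unit, so S = true.
The clause (Q) is unit, so Q = true.
The clause (V) is unit, so V = true.
The clause (P) is unit, so P = true.
But (!P) is also a unit clause — contradiction.
Backtrack on U: now try U = true.
The clause (V) is unit, so V = true.
The clause (!Q) is unit, so Q = false.
The clause (!T) is unit, so T = false.
But (T) is also a unit clause — contradiction.
Neither U = true nor U = false works.

UNSATISFIABLE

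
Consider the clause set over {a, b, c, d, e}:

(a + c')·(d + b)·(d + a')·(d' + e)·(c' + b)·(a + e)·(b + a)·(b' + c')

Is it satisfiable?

Yes

Suppose a = 1.
(d) alone gives d = 1.
(e) alone gives e = 1.
Suppose c = 0.
No clause remains; b is free.
A satisfying assignment: a=1; b=1; c=0; d=1; e=1.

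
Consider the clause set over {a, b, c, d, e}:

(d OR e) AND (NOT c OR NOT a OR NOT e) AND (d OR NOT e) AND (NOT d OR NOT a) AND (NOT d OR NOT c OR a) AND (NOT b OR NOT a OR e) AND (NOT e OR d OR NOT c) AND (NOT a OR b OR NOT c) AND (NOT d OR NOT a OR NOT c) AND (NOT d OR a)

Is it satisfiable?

No, unsatisfiable

Suppose d = true.
(NOT a) alone gives a = false.
That conflicts with the unit clause (a).
Undo d and try d = false.
(e) alone gives e = true.
That conflicts with the unit clause (NOT e).
Neither d = true nor d = false works.
No assignment satisfies every clause.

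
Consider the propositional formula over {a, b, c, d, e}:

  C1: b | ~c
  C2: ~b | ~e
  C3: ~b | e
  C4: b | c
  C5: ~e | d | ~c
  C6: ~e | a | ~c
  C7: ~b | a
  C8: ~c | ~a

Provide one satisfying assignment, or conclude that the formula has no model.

UNSATISFIABLE

Try b = 1.
The clause (~e) is unit, so e = 0.
Now (e) is unsatisfied and unit — conflict.
Backtrack on b: now try b = 0.
The clause (~c) is unit, so c = 0.
Now (c) is unsatisfied and unit — conflict.
Both values of b lead to a conflict.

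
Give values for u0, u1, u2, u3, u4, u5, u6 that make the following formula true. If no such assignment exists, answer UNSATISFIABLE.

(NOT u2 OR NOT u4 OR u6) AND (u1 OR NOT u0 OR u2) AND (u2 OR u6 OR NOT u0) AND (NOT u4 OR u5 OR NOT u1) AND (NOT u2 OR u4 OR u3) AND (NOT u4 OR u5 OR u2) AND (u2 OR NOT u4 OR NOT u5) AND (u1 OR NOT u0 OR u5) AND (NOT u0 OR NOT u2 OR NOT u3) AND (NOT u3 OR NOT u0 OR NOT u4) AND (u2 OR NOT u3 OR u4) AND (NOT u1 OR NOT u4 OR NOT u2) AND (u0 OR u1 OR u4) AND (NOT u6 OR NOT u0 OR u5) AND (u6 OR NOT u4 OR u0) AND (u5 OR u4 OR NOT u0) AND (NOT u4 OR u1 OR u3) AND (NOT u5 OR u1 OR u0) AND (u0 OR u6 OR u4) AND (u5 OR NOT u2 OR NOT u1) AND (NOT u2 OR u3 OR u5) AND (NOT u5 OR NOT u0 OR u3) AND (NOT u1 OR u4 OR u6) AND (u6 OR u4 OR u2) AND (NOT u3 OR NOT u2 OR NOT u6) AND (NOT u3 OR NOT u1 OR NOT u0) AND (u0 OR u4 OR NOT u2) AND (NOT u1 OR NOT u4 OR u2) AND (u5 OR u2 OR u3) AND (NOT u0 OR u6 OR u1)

Branch on u2: set u2 = false.
Branch on u1: set u1 = true.
Unit clause (NOT u4) forces u4 = false.
Unit clause (NOT u3) forces u3 = false.
Unit clause (u6) forces u6 = true.
Unit clause (u5) forces u5 = true.
Unit clause (NOT u0) forces u0 = false.
This assignment satisfies each clause.

u0=false,  u1=true,  u2=false,  u3=false,  u4=false,  u5=true,  u6=true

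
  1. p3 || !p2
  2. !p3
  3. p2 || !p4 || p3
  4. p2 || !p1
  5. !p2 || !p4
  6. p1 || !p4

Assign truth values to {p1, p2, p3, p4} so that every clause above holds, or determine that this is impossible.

p1: false,  p2: false,  p3: false,  p4: false

(!p3) alone gives p3 = false.
(!p2) alone gives p2 = false.
(!p4) alone gives p4 = false.
(!p1) alone gives p1 = false.
This assignment satisfies each clause.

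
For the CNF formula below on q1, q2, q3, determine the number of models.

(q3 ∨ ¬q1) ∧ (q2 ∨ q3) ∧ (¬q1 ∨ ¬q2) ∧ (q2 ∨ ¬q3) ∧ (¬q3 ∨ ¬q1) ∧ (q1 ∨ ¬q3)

There are 2^3 = 8 truth assignments over (q1, q2, q3).
Check each against the 6 clauses (columns in the order q1, q2, q3):
  F F F  ✗ fails (q2 ∨ q3)
  F F T  ✗ fails (q2 ∨ ¬q3)
  F T F  ✓ satisfies all
  F T T  ✗ fails (q1 ∨ ¬q3)
  T F F  ✗ fails (q3 ∨ ¬q1)
  T F T  ✗ fails (q2 ∨ ¬q3)
  T T F  ✗ fails (q3 ∨ ¬q1)
  T T T  ✗ fails (¬q1 ∨ ¬q2)
1 of the 8 rows is a model.

1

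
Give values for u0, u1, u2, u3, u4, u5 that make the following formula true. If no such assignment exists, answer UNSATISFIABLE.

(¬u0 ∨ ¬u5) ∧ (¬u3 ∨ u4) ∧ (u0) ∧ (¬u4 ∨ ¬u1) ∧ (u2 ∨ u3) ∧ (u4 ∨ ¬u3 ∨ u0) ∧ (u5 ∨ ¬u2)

Unit clause (u0) forces u0 = True.
Unit clause (¬u5) forces u5 = False.
Unit clause (¬u2) forces u2 = False.
Unit clause (u3) forces u3 = True.
Unit clause (u4) forces u4 = True.
Unit clause (¬u1) forces u1 = False.
All clauses are satisfied.

u0=True,  u1=False,  u2=False,  u3=True,  u4=True,  u5=False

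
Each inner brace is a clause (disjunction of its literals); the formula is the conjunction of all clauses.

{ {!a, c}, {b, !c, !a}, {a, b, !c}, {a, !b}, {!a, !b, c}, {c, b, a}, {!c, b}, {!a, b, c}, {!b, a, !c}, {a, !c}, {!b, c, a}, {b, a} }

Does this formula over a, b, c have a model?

Yes, satisfiable

Suppose a = true.
(c) alone gives c = true.
(b) alone gives b = true.
Every clause now holds.
A satisfying assignment: a ↦ true; b ↦ true; c ↦ true.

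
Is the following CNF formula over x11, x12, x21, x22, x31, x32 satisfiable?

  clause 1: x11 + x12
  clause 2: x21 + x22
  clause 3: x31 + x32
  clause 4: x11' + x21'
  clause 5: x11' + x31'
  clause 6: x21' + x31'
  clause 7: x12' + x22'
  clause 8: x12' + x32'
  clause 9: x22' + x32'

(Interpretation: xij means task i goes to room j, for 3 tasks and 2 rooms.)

No

Try x11 = 1.
The clause (x21') is unit, so x21 = 0.
The clause (x22) is unit, so x22 = 1.
The clause (x31') is unit, so x31 = 0.
The clause (x32) is unit, so x32 = 1.
Now (x32') is unsatisfied and unit — conflict.
That branch fails; take x11 = 0 instead.
The clause (x12) is unit, so x12 = 1.
The clause (x22') is unit, so x22 = 0.
The clause (x21) is unit, so x21 = 1.
The clause (x31') is unit, so x31 = 0.
The clause (x32) is unit, so x32 = 1.
Now (x32') is unsatisfied and unit — conflict.
Either choice for x11 ends in contradiction.
No assignment satisfies every clause.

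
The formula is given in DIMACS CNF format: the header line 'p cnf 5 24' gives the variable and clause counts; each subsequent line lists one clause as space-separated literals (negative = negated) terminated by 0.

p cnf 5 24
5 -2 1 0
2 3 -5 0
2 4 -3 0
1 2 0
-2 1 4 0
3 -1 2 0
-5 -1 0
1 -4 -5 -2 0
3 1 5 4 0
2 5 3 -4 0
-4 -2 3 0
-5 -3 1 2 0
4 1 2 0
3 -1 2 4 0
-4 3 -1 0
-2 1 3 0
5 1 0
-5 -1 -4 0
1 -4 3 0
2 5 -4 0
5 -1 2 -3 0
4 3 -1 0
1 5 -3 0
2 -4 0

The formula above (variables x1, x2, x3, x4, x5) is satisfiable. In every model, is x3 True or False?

Suppose x3 = False.
Branch on x2: set x2 = True.
(¬x4) alone gives x4 = False.
(x1) alone gives x1 = True.
Now (¬x1) is unsatisfied and unit — conflict.
That branch fails; take x2 = False instead.
(¬x5) alone gives x5 = False.
(x1) alone gives x1 = True.
Now (¬x1) is unsatisfied and unit — conflict.
Either choice for x2 ends in contradiction.
So every satisfying assignment has x3 = True.

True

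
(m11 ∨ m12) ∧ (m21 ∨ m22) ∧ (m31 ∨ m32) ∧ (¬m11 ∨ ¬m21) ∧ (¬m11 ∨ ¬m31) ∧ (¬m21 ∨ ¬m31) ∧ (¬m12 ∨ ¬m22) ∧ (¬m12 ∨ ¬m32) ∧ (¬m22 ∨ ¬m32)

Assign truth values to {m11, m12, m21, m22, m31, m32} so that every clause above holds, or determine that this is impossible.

UNSATISFIABLE

Try m11 = True.
(¬m21) alone gives m21 = False.
(m22) alone gives m22 = True.
(¬m31) alone gives m31 = False.
(m32) alone gives m32 = True.
But (¬m32) is also a unit clause — contradiction.
Backtrack on m11: now try m11 = False.
(m12) alone gives m12 = True.
(¬m22) alone gives m22 = False.
(m21) alone gives m21 = True.
(¬m31) alone gives m31 = False.
(m32) alone gives m32 = True.
But (¬m32) is also a unit clause — contradiction.
Both values of m11 lead to a conflict.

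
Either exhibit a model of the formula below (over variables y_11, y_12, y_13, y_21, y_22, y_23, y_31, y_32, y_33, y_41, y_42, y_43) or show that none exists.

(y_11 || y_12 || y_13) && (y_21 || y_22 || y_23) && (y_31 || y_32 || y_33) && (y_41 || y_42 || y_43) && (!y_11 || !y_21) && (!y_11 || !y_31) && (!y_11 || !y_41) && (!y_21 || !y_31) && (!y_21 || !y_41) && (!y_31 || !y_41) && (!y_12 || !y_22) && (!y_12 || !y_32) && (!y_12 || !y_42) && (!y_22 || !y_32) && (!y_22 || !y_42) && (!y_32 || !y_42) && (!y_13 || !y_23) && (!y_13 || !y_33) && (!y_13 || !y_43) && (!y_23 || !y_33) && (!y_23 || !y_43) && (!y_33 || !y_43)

UNSATISFIABLE

Suppose y_11 = false.
Suppose y_12 = true.
Unit clause (!y_22) forces y_22 = false.
Unit clause (!y_32) forces y_32 = false.
Unit clause (!y_42) forces y_42 = false.
Suppose y_21 = true.
Unit clause (!y_31) forces y_31 = false.
Unit clause (y_33) forces y_33 = true.
Unit clause (!y_41) forces y_41 = false.
Unit clause (y_43) forces y_43 = true.
Now (!y_43) is unsatisfied and unit — conflict.
Backtrack on y_21: now try y_21 = false.
Unit clause (y_23) forces y_23 = true.
Unit clause (!y_13) forces y_13 = false.
Unit clause (!y_33) forces y_33 = false.
Unit clause (y_31) forces y_31 = true.
Unit clause (!y_41) forces y_41 = false.
Unit clause (y_43) forces y_43 = true.
Now (!y_43) is unsatisfied and unit — conflict.
Neither y_21 = true nor y_21 = false works.
Backtrack on y_12: now try y_12 = false.
Unit clause (y_13) forces y_13 = true.
Unit clause (!y_23) forces y_23 = false.
Unit clause (!y_33) forces y_33 = false.
Unit clause (!y_43) forces y_43 = false.
Suppose y_21 = true.
Unit clause (!y_31) forces y_31 = false.
Unit clause (y_32) forces y_32 = true.
Unit clause (!y_41) forces y_41 = false.
Unit clause (y_42) forces y_42 = true.
Now (!y_42) is unsatisfied and unit — conflict.
Backtrack on y_21: now try y_21 = false.
Unit clause (y_22) forces y_22 = true.
Unit clause (!y_32) forces y_32 = false.
Unit clause (y_31) forces y_31 = true.
Unit clause (!y_41) forces y_41 = false.
Unit clause (y_42) forces y_42 = true.
Now (!y_42) is unsatisfied and unit — conflict.
Neither y_21 = true nor y_21 = false works.
Neither y_12 = true nor y_12 = false works.
Backtrack on y_11: now try y_11 = true.
Unit clause (!y_21) forces y_21 = false.
Unit clause (!y_31) forces y_31 = false.
Unit clause (!y_41) forces y_41 = false.
Suppose y_22 = true.
Unit clause (!y_12) forces y_12 = false.
Unit clause (!y_32) forces y_32 = false.
Unit clause (y_33) forces y_33 = true.
Unit clause (!y_42) forces y_42 = false.
Unit clause (y_43) forces y_43 = true.
Now (!y_43) is unsatisfied and unit — conflict.
Backtrack on y_22: now try y_22 = false.
Unit clause (y_23) forces y_23 = true.
Unit clause (!y_13) forces y_13 = false.
Unit clause (!y_33) forces y_33 = false.
Unit clause (y_32) forces y_32 = true.
Unit clause (!y_12) forces y_12 = false.
Unit clause (!y_42) forces y_42 = false.
Unit clause (y_43) forces y_43 = true.
Now (!y_43) is unsatisfied and unit — conflict.
Neither y_22 = true nor y_22 = false works.
Neither y_11 = true nor y_11 = false works.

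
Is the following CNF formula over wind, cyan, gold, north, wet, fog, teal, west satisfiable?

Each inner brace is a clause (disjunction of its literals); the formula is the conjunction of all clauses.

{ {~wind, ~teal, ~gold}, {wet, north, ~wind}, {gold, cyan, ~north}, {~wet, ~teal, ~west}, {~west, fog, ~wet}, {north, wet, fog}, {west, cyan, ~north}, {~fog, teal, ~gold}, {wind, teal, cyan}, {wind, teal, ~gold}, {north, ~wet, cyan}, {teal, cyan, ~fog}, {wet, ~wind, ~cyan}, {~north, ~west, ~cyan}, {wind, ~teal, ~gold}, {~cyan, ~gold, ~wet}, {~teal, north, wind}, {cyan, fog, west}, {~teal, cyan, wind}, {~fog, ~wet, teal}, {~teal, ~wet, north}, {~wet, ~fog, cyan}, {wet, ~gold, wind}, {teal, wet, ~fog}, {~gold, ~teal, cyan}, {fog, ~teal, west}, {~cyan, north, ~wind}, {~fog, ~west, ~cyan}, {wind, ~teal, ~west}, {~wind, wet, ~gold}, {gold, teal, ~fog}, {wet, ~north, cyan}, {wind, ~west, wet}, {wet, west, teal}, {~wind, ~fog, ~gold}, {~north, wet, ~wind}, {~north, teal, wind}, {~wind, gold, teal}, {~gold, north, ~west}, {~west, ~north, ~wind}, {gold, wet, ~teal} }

Case wind = 0:
Case teal = 1:
From the singleton clause (~gold), gold = 0.
From the singleton clause (north), north = 1.
From the singleton clause (cyan), cyan = 1.
From the singleton clause (~west), west = 0.
From the singleton clause (fog), fog = 1.
From the singleton clause (wet), wet = 1.
Every clause now holds.
A satisfying assignment: wind=0, cyan=1, gold=0, north=1, wet=1, fog=1, teal=1, west=0.

Yes, satisfiable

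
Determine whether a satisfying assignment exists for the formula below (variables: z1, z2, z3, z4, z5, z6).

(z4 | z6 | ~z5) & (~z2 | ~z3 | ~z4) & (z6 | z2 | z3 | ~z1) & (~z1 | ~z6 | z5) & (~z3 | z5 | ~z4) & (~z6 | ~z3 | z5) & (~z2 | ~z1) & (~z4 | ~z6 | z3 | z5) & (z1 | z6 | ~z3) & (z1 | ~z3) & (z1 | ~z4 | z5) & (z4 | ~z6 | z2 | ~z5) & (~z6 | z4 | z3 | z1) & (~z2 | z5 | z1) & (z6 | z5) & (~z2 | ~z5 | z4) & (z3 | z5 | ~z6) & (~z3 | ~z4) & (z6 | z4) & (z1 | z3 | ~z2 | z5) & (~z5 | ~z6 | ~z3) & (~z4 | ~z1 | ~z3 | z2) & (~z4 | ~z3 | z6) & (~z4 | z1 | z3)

Suppose z2 = 0.
Suppose z1 = 1.
Suppose z6 = 1.
Unit clause (z5) forces z5 = 1.
Unit clause (z4) forces z4 = 1.
Unit clause (~z3) forces z3 = 0.
This assignment satisfies each clause.
A satisfying assignment: z1: 1, z2: 0, z3: 0, z4: 1, z5: 1, z6: 1.

Satisfiable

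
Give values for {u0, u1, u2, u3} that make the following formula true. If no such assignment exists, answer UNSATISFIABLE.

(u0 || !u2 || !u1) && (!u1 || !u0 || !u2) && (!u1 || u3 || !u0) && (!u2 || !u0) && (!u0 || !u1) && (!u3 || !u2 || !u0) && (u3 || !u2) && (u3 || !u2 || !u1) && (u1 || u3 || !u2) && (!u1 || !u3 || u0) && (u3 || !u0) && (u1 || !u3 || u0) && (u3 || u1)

Try u2 = false.
Try u0 = true.
(!u1) alone gives u1 = false.
(u3) alone gives u3 = true.
This assignment satisfies each clause.

u0=true,  u1=false,  u2=false,  u3=true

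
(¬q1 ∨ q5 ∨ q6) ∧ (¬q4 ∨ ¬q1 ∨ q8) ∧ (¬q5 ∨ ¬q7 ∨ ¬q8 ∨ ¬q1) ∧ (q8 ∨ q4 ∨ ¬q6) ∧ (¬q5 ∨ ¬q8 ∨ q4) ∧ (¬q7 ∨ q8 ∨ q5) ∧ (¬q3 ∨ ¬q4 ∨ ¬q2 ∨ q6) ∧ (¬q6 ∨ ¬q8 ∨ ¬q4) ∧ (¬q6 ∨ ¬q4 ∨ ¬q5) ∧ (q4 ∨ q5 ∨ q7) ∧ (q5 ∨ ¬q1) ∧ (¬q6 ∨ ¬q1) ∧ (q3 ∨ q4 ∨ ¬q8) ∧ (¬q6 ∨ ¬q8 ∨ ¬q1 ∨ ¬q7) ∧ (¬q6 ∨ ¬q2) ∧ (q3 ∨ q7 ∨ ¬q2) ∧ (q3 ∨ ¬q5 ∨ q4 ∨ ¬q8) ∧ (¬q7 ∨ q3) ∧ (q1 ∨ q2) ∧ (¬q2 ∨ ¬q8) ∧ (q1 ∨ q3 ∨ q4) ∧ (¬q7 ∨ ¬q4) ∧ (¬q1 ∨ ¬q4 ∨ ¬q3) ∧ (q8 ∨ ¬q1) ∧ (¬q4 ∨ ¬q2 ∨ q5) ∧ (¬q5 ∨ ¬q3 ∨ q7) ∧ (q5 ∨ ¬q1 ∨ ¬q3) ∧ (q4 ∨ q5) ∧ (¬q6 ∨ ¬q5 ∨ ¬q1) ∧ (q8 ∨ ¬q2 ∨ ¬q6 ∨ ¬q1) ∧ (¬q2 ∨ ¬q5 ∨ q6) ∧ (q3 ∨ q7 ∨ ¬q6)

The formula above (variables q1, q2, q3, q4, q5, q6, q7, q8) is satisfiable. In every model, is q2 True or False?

Suppose q2 = True.
From the singleton clause (¬q6), q6 = False.
From the singleton clause (¬q8), q8 = False.
From the singleton clause (¬q1), q1 = False.
From the singleton clause (¬q5), q5 = False.
From the singleton clause (¬q7), q7 = False.
From the singleton clause (q4), q4 = True.
But (¬q4) is also a unit clause — contradiction.
So every satisfying assignment has q2 = False.

False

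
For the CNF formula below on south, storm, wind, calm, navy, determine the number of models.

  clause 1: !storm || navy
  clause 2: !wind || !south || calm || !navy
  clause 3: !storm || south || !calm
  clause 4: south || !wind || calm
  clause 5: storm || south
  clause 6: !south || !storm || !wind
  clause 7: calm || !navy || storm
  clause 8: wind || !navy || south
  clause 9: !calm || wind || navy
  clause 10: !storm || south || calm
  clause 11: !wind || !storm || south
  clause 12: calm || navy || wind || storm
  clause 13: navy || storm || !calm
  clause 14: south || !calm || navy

5

There are 2^5 = 32 truth assignments over (south, storm, wind, calm, navy).
Split on navy. With navy = true, the clauses containing navy are satisfied and !navy drops from the rest; 4 of the 2^4 = 16 assignments to the other variables satisfy what remains.
With navy = false, by the same count on the reduced clause set, 1 assignment works.
(One model: south=T, storm=F, wind=F, calm=T, navy=T.)
Total: 4 + 1 = 5.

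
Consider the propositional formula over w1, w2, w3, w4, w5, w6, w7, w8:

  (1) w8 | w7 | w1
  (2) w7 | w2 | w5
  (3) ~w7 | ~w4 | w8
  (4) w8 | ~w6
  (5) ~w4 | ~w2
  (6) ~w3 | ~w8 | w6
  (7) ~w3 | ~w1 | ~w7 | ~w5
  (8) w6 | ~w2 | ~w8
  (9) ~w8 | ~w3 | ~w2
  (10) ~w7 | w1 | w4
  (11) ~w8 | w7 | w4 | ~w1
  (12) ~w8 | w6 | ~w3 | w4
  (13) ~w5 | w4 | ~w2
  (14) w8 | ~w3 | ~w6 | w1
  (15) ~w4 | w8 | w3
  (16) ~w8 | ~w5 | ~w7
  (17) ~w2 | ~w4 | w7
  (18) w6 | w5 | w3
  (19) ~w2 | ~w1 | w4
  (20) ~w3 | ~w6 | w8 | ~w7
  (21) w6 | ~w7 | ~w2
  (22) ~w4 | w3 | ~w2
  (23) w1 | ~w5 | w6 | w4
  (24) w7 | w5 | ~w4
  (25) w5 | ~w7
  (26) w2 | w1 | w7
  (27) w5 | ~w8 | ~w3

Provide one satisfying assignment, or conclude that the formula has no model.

Suppose w8 = 0.
Unit clause (~w6) forces w6 = 0.
Suppose w7 = 1.
Unit clause (~w4) forces w4 = 0.
Unit clause (w1) forces w1 = 1.
Unit clause (~w2) forces w2 = 0.
Unit clause (w5) forces w5 = 1.
Unit clause (~w3) forces w3 = 0.
All clauses are satisfied.

w1 ↦ 1, w2 ↦ 0, w3 ↦ 0, w4 ↦ 0, w5 ↦ 1, w6 ↦ 0, w7 ↦ 1, w8 ↦ 0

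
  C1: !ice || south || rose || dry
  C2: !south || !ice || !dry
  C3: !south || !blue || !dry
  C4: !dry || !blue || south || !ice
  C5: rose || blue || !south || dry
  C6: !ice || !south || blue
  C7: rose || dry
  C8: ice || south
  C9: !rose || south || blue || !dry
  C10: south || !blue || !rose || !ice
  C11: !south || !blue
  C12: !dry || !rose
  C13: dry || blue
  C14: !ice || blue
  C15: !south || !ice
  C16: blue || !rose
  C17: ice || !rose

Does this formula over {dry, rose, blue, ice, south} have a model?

Yes

Case rose = false:
(dry) alone gives dry = true.
Case south = true:
(!ice) alone gives ice = false.
(!blue) alone gives blue = false.
This assignment satisfies each clause.
A satisfying assignment: dry ↦ true; rose ↦ false; blue ↦ false; ice ↦ false; south ↦ true.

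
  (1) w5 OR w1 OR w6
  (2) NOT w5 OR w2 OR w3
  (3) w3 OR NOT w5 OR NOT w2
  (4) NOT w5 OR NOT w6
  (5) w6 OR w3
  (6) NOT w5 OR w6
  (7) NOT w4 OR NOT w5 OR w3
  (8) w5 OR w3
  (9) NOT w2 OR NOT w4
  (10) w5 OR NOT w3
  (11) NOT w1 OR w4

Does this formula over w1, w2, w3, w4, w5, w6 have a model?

No, unsatisfiable

Case w5 = false:
Unit clause (w3) forces w3 = true.
That conflicts with the unit clause (NOT w3).
So w5 must be the other value — set w5 = true.
Unit clause (NOT w6) forces w6 = false.
That conflicts with the unit clause (w6).
Both values of w5 lead to a conflict.
No assignment satisfies every clause.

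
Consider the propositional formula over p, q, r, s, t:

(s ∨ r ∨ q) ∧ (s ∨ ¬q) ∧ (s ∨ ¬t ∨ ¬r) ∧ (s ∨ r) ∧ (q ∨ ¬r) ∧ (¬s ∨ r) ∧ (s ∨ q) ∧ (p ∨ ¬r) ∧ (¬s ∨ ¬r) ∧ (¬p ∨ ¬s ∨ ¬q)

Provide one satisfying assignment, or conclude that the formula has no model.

Case s = True:
Unit clause (r) forces r = True.
That conflicts with the unit clause (¬r).
Backtrack on s: now try s = False.
Unit clause (¬q) forces q = False.
That conflicts with the unit clause (q).
Either choice for s ends in contradiction.

UNSATISFIABLE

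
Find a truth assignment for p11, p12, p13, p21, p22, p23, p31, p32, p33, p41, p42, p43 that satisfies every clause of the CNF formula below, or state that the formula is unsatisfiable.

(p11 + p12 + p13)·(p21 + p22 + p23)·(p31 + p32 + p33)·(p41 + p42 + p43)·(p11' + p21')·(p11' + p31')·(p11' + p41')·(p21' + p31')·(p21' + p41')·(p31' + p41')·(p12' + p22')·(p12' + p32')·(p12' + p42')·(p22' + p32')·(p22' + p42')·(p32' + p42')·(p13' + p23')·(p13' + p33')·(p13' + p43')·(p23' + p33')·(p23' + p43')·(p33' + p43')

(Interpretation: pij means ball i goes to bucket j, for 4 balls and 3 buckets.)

UNSATISFIABLE

Branch on p11: set p11 = 0.
Branch on p12: set p12 = 1.
(p22') alone gives p22 = 0.
(p32') alone gives p32 = 0.
(p42') alone gives p42 = 0.
Branch on p21: set p21 = 1.
(p31') alone gives p31 = 0.
(p33) alone gives p33 = 1.
(p41') alone gives p41 = 0.
(p43) alone gives p43 = 1.
But (p43') is also a unit clause — contradiction.
That branch fails; take p21 = 0 instead.
(p23) alone gives p23 = 1.
(p13') alone gives p13 = 0.
(p33') alone gives p33 = 0.
(p31) alone gives p31 = 1.
(p41') alone gives p41 = 0.
(p43) alone gives p43 = 1.
But (p43') is also a unit clause — contradiction.
Both values of p21 lead to a conflict.
That branch fails; take p12 = 0 instead.
(p13) alone gives p13 = 1.
(p23') alone gives p23 = 0.
(p33') alone gives p33 = 0.
(p43') alone gives p43 = 0.
Branch on p21: set p21 = 1.
(p31') alone gives p31 = 0.
(p32) alone gives p32 = 1.
(p41') alone gives p41 = 0.
(p42) alone gives p42 = 1.
But (p42') is also a unit clause — contradiction.
That branch fails; take p21 = 0 instead.
(p22) alone gives p22 = 1.
(p32') alone gives p32 = 0.
(p31) alone gives p31 = 1.
(p41') alone gives p41 = 0.
(p42) alone gives p42 = 1.
But (p42') is also a unit clause — contradiction.
Both values of p21 lead to a conflict.
Both values of p12 lead to a conflict.
That branch fails; take p11 = 1 instead.
(p21') alone gives p21 = 0.
(p31') alone gives p31 = 0.
(p41') alone gives p41 = 0.
Branch on p22: set p22 = 1.
(p12') alone gives p12 = 0.
(p32') alone gives p32 = 0.
(p33) alone gives p33 = 1.
(p42') alone gives p42 = 0.
(p43) alone gives p43 = 1.
But (p43') is also a unit clause — contradiction.
That branch fails; take p22 = 0 instead.
(p23) alone gives p23 = 1.
(p13') alone gives p13 = 0.
(p33') alone gives p33 = 0.
(p32) alone gives p32 = 1.
(p12') alone gives p12 = 0.
(p42') alone gives p42 = 0.
(p43) alone gives p43 = 1.
But (p43') is also a unit clause — contradiction.
Both values of p22 lead to a conflict.
Both values of p11 lead to a conflict.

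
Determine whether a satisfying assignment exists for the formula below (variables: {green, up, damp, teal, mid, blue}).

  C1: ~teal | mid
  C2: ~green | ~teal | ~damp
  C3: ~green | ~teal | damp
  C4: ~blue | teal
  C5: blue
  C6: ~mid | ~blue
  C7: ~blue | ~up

No

(blue) alone gives blue = 1.
(teal) alone gives teal = 1.
(mid) alone gives mid = 1.
But (~mid) is also a unit clause — contradiction.
No assignment satisfies every clause.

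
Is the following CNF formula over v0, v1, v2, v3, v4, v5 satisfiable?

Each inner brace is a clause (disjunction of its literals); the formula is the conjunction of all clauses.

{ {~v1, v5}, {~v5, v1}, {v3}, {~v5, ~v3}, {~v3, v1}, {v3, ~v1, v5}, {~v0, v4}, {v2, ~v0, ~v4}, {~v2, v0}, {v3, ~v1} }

Unsatisfiable

Unit clause (v3) forces v3 = 1.
Unit clause (~v5) forces v5 = 0.
Unit clause (~v1) forces v1 = 0.
That conflicts with the unit clause (v1).
No assignment satisfies every clause.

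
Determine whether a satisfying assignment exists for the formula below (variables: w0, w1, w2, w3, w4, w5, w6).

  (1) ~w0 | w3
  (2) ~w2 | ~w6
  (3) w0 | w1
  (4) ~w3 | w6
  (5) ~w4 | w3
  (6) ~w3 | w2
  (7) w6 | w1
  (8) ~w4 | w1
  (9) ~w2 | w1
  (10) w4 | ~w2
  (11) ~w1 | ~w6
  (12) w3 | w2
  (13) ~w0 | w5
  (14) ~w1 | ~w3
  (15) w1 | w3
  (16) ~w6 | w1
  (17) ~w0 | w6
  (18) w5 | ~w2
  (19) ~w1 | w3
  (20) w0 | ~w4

Suppose w0 = 0.
Unit clause (w1) forces w1 = 1.
Unit clause (~w6) forces w6 = 0.
Unit clause (~w3) forces w3 = 0.
That conflicts with the unit clause (w3).
So w0 must be the other value — set w0 = 1.
Unit clause (w3) forces w3 = 1.
Unit clause (w6) forces w6 = 1.
Unit clause (~w2) forces w2 = 0.
That conflicts with the unit clause (w2).
Either choice for w0 ends in contradiction.
No assignment satisfies every clause.

No, unsatisfiable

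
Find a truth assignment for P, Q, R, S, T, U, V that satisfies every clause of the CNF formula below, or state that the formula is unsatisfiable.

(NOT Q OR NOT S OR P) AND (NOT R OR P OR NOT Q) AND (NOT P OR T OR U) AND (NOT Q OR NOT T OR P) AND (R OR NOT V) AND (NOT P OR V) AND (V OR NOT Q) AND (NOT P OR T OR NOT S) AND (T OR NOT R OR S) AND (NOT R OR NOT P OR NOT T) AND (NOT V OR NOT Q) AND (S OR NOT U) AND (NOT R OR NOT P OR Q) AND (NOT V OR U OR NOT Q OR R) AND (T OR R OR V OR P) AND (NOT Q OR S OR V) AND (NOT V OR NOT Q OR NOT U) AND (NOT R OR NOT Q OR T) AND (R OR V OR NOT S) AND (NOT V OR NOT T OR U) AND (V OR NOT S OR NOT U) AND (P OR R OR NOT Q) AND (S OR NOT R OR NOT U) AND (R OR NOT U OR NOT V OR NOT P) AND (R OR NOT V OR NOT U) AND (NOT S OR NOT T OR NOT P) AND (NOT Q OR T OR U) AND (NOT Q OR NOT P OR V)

P=false,  Q=false,  R=true,  S=true,  T=false,  U=true,  V=true

Suppose R = true.
Suppose P = false.
Unit clause (NOT Q) forces Q = false.
Suppose T = false.
Unit clause (S) forces S = true.
Suppose V = true.
Every clause is now satisfied; U is unconstrained.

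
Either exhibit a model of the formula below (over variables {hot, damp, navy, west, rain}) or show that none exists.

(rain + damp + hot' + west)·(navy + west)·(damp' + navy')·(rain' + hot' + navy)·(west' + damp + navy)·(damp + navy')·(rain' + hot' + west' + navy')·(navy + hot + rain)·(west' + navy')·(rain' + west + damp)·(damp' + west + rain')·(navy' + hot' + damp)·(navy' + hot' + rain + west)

Suppose navy = 0.
Unit clause (west) forces west = 1.
Unit clause (damp) forces damp = 1.
Suppose rain = 1.
Unit clause (hot') forces hot = 0.
Every clause now holds.

hot: 0, damp: 1, navy: 0, west: 1, rain: 1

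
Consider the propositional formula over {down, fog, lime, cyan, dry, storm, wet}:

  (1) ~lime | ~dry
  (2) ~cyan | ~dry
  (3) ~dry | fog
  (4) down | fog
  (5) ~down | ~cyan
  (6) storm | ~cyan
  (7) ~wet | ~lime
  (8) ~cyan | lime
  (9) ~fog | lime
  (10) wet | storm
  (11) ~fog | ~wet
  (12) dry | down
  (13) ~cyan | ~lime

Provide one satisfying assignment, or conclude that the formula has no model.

down ↦ 1; fog ↦ 0; lime ↦ 0; cyan ↦ 0; dry ↦ 0; storm ↦ 1; wet ↦ 1

Branch on lime: set lime = 0.
(~cyan) alone gives cyan = 0.
(~fog) alone gives fog = 0.
(~dry) alone gives dry = 0.
(down) alone gives down = 1.
Branch on wet: set wet = 1.
No clause remains; storm is free.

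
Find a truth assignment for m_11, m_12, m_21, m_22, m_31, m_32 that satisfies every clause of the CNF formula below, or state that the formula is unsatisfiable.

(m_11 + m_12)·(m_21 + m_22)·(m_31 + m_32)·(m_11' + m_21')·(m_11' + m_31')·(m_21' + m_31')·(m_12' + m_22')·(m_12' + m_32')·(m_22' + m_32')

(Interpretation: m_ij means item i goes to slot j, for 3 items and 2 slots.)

UNSATISFIABLE

Case m_11 = 1:
(m_21') alone gives m_21 = 0.
(m_22) alone gives m_22 = 1.
(m_31') alone gives m_31 = 0.
(m_32) alone gives m_32 = 1.
Now (m_32') is unsatisfied and unit — conflict.
So m_11 must be the other value — set m_11 = 0.
(m_12) alone gives m_12 = 1.
(m_22') alone gives m_22 = 0.
(m_21) alone gives m_21 = 1.
(m_31') alone gives m_31 = 0.
(m_32) alone gives m_32 = 1.
Now (m_32') is unsatisfied and unit — conflict.
Both values of m_11 lead to a conflict.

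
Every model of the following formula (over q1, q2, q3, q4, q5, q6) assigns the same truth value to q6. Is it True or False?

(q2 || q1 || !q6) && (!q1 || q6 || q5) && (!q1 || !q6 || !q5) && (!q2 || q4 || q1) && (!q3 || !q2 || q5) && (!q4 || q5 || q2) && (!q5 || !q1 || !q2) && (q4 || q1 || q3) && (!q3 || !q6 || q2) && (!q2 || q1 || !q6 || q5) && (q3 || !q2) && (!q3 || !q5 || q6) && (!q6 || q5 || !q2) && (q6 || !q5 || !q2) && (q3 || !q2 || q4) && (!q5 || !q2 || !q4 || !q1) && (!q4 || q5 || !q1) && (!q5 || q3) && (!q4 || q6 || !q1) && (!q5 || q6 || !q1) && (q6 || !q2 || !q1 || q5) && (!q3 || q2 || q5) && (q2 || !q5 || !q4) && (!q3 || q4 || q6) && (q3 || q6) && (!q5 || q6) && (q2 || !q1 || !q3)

True

Suppose q6 = false.
(q3) alone gives q3 = true.
(!q5) alone gives q5 = false.
(!q1) alone gives q1 = false.
(!q2) alone gives q2 = false.
That conflicts with the unit clause (q2).
So every satisfying assignment has q6 = True.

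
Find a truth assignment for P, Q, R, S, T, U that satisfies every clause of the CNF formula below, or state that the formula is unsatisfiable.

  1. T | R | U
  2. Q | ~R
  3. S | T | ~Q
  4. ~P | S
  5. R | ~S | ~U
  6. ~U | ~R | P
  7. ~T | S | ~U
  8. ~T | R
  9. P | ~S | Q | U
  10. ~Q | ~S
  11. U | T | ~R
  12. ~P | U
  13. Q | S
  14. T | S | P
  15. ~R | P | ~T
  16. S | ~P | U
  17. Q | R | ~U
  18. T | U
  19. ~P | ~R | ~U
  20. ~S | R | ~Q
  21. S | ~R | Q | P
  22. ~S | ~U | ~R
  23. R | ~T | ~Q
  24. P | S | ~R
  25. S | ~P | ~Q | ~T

UNSATISFIABLE

Case Q = 1:
Unit clause (~S) forces S = 0.
Unit clause (T) forces T = 1.
Unit clause (~P) forces P = 0.
Unit clause (~U) forces U = 0.
Unit clause (R) forces R = 1.
That conflicts with the unit clause (~R).
Undo Q and try Q = 0.
Unit clause (~R) forces R = 0.
Unit clause (~T) forces T = 0.
Unit clause (U) forces U = 1.
That conflicts with the unit clause (~U).
Both values of Q lead to a conflict.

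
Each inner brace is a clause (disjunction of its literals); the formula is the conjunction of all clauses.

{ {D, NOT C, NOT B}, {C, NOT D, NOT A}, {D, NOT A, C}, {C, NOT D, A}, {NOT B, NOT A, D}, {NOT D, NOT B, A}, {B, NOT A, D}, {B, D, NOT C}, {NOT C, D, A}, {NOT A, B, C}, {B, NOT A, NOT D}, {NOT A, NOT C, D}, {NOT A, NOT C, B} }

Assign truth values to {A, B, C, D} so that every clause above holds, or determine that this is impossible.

A: true; B: true; C: true; D: true

Branch on D: set D = true.
Branch on C: set C = true.
Branch on B: set B = true.
The clause (A) is unit, so A = true.
All clauses are satisfied.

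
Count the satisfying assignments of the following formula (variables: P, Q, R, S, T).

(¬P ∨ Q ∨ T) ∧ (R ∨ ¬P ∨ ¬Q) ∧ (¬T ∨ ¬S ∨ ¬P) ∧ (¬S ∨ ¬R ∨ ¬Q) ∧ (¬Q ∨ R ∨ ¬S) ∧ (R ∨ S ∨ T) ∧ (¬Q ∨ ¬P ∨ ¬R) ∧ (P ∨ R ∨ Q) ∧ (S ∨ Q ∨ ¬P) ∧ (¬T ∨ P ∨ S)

4

There are 2^5 = 32 truth assignments over (P, Q, R, S, T).
Split on R. With R = True, the clauses containing R are satisfied and ¬R drops from the rest; 4 of the 2^4 = 16 assignments to the other variables satisfy what remains.
With R = False, by the same count on the reduced clause set, 0 assignments work.
(One model: P=F, Q=F, R=T, S=F, T=F.)
Total: 4 + 0 = 4.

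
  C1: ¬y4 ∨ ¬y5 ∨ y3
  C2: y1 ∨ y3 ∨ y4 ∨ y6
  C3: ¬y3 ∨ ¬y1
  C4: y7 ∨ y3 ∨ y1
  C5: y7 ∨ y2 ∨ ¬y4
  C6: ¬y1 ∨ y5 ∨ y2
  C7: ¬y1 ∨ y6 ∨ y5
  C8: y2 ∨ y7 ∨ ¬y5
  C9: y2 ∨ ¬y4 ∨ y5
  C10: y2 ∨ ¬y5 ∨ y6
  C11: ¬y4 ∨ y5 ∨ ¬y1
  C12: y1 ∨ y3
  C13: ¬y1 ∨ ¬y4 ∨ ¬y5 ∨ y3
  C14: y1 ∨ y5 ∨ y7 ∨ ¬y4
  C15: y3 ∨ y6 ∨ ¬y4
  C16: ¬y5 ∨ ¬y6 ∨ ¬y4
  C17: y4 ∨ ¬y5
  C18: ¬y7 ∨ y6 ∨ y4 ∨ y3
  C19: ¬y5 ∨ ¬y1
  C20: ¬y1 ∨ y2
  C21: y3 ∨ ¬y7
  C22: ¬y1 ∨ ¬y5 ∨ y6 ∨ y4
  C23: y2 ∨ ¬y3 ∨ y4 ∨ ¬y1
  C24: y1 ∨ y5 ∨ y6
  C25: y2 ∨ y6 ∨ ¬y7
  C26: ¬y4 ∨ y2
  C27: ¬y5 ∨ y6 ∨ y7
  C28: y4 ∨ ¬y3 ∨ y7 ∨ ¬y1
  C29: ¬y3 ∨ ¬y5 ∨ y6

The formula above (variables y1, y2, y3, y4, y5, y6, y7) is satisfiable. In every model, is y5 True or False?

Suppose y5 = True.
The clause (y4) is unit, so y4 = True.
The clause (y3) is unit, so y3 = True.
The clause (¬y1) is unit, so y1 = False.
The clause (¬y6) is unit, so y6 = False.
Now (y6) is unsatisfied and unit — conflict.
So every satisfying assignment has y5 = False.

False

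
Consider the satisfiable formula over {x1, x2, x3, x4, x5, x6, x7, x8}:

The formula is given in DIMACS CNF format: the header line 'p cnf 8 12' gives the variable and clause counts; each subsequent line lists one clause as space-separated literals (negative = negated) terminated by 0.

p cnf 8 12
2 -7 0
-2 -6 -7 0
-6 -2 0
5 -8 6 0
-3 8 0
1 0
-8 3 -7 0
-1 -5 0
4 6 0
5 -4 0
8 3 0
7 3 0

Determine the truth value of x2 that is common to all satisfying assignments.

Suppose x2 = True.
Unit clause (¬x6) forces x6 = False.
Unit clause (x1) forces x1 = True.
Unit clause (¬x5) forces x5 = False.
Unit clause (¬x8) forces x8 = False.
Unit clause (¬x3) forces x3 = False.
Now (x3) is unsatisfied and unit — conflict.
So every satisfying assignment has x2 = False.

False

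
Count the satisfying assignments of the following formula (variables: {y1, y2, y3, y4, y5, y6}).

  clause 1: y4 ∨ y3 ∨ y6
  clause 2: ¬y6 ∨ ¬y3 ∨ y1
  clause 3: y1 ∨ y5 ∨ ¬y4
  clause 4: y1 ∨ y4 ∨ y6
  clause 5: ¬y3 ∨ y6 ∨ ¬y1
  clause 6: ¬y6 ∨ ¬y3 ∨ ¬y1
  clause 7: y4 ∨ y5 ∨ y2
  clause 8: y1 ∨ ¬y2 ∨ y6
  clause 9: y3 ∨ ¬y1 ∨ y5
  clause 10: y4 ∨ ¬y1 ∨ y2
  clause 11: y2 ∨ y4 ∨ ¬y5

11

There are 2^6 = 64 truth assignments over (y1, y2, y3, y4, y5, y6).
Split on y2. With y2 = True, the clauses containing y2 are satisfied and ¬y2 drops from the rest; 6 of the 2^5 = 32 assignments to the other variables satisfy what remains.
With y2 = False, by the same count on the reduced clause set, 5 assignments work.
Total: 6 + 5 = 11.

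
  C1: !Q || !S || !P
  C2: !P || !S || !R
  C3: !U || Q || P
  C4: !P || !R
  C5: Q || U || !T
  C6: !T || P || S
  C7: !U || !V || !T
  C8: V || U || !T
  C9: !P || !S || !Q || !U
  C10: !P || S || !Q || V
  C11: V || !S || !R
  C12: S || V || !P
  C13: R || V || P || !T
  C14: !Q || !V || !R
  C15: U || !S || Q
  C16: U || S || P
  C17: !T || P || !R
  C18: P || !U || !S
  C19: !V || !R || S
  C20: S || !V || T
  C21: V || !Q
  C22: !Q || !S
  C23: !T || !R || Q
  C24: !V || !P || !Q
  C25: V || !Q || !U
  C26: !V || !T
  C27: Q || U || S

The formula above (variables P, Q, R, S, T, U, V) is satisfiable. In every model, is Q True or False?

False

Suppose Q = true.
The clause (V) is unit, so V = true.
The clause (!R) is unit, so R = false.
The clause (!S) is unit, so S = false.
The clause (T) is unit, so T = true.
But (!T) is also a unit clause — contradiction.
So every satisfying assignment has Q = False.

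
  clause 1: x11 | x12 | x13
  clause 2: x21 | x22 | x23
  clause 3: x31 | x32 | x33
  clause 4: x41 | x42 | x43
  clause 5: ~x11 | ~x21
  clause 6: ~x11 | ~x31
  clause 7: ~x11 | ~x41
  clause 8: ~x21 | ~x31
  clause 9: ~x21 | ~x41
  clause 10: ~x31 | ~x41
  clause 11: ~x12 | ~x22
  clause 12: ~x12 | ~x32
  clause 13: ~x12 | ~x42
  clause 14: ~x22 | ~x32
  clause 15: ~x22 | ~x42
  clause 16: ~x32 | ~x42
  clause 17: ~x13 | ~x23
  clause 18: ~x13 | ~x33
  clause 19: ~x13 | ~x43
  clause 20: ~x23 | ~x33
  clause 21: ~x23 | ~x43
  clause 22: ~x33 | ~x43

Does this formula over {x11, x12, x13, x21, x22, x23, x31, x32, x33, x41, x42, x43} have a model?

Suppose x11 = 0.
Suppose x12 = 1.
Unit clause (~x22) forces x22 = 0.
Unit clause (~x32) forces x32 = 0.
Unit clause (~x42) forces x42 = 0.
Suppose x21 = 1.
Unit clause (~x31) forces x31 = 0.
Unit clause (x33) forces x33 = 1.
Unit clause (~x41) forces x41 = 0.
Unit clause (x43) forces x43 = 1.
Now (~x43) is unsatisfied and unit — conflict.
So x21 must be the other value — set x21 = 0.
Unit clause (x23) forces x23 = 1.
Unit clause (~x13) forces x13 = 0.
Unit clause (~x33) forces x33 = 0.
Unit clause (x31) forces x31 = 1.
Unit clause (~x41) forces x41 = 0.
Unit clause (x43) forces x43 = 1.
Now (~x43) is unsatisfied and unit — conflict.
Either choice for x21 ends in contradiction.
So x12 must be the other value — set x12 = 0.
Unit clause (x13) forces x13 = 1.
Unit clause (~x23) forces x23 = 0.
Unit clause (~x33) forces x33 = 0.
Unit clause (~x43) forces x43 = 0.
Suppose x21 = 1.
Unit clause (~x31) forces x31 = 0.
Unit clause (x32) forces x32 = 1.
Unit clause (~x41) forces x41 = 0.
Unit clause (x42) forces x42 = 1.
Now (~x42) is unsatisfied and unit — conflict.
So x21 must be the other value — set x21 = 0.
Unit clause (x22) forces x22 = 1.
Unit clause (~x32) forces x32 = 0.
Unit clause (x31) forces x31 = 1.
Unit clause (~x41) forces x41 = 0.
Unit clause (x42) forces x42 = 1.
Now (~x42) is unsatisfied and unit — conflict.
Either choice for x21 ends in contradiction.
Either choice for x12 ends in contradiction.
So x11 must be the other value — set x11 = 1.
Unit clause (~x21) forces x21 = 0.
Unit clause (~x31) forces x31 = 0.
Unit clause (~x41) forces x41 = 0.
Suppose x22 = 1.
Unit clause (~x12) forces x12 = 0.
Unit clause (~x32) forces x32 = 0.
Unit clause (x33) forces x33 = 1.
Unit clause (~x42) forces x42 = 0.
Unit clause (x43) forces x43 = 1.
Now (~x43) is unsatisfied and unit — conflict.
So x22 must be the other value — set x22 = 0.
Unit clause (x23) forces x23 = 1.
Unit clause (~x13) forces x13 = 0.
Unit clause (~x33) forces x33 = 0.
Unit clause (x32) forces x32 = 1.
Unit clause (~x12) forces x12 = 0.
Unit clause (~x42) forces x42 = 0.
Unit clause (x43) forces x43 = 1.
Now (~x43) is unsatisfied and unit — conflict.
Either choice for x22 ends in contradiction.
Either choice for x11 ends in contradiction.
No assignment satisfies every clause.

No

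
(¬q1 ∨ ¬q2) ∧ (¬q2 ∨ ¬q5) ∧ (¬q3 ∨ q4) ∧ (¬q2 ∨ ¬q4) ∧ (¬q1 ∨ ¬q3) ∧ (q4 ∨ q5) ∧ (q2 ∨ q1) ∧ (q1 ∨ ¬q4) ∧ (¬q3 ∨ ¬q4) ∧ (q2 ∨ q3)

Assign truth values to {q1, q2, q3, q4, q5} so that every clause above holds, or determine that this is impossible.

Try q1 = False.
From the singleton clause (q2), q2 = True.
From the singleton clause (¬q5), q5 = False.
From the singleton clause (¬q4), q4 = False.
That conflicts with the unit clause (q4).
That branch fails; take q1 = True instead.
From the singleton clause (¬q2), q2 = False.
From the singleton clause (¬q3), q3 = False.
That conflicts with the unit clause (q3).
Both values of q1 lead to a conflict.

UNSATISFIABLE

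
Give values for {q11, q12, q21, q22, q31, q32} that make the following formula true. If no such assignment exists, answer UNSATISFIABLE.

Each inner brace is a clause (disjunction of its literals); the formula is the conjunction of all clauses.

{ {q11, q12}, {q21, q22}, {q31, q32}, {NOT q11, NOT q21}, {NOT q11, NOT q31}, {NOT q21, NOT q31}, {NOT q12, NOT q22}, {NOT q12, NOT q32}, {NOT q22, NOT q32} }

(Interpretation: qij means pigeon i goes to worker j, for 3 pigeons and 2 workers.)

Try q11 = true.
From the singleton clause (NOT q21), q21 = false.
From the singleton clause (q22), q22 = true.
From the singleton clause (NOT q31), q31 = false.
From the singleton clause (q32), q32 = true.
Now (NOT q32) is unsatisfied and unit — conflict.
So q11 must be the other value — set q11 = false.
From the singleton clause (q12), q12 = true.
From the singleton clause (NOT q22), q22 = false.
From the singleton clause (q21), q21 = true.
From the singleton clause (NOT q31), q31 = false.
From the singleton clause (q32), q32 = true.
Now (NOT q32) is unsatisfied and unit — conflict.
Both values of q11 lead to a conflict.

UNSATISFIABLE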